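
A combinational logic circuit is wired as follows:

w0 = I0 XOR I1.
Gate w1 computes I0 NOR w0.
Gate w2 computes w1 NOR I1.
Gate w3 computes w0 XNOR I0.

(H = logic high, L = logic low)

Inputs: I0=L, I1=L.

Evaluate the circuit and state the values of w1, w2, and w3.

w0 = I0 XOR I1 = L XOR L = L
w1 = I0 NOR w0 = L NOR L = H
w2 = w1 NOR I1 = H NOR L = L
w3 = w0 XNOR I0 = L XNOR L = H

w1 = H, w2 = L, w3 = H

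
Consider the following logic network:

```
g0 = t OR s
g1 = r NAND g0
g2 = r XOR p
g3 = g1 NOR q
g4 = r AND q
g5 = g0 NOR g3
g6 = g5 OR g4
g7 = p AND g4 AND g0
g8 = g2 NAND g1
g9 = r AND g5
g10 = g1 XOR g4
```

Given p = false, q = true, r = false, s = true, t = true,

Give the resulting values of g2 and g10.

g0 = t OR s = true OR true = true
g1 = r NAND g0 = false NAND true = true
g2 = r XOR p = false XOR false = false
g4 = r AND q = false AND true = false
g10 = g1 XOR g4 = true XOR false = true

g2 = false, g10 = true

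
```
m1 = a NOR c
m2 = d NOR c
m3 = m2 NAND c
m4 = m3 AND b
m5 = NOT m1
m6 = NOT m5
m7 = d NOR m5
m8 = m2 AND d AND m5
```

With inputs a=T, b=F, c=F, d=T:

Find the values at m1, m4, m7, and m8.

m1 = F; m4 = F; m7 = F; m8 = F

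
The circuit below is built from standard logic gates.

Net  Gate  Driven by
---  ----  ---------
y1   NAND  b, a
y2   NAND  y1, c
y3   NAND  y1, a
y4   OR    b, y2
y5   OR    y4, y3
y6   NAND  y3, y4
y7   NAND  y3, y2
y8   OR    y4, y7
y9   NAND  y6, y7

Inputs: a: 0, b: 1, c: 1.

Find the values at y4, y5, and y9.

y4 = 1  y5 = 1  y9 = 1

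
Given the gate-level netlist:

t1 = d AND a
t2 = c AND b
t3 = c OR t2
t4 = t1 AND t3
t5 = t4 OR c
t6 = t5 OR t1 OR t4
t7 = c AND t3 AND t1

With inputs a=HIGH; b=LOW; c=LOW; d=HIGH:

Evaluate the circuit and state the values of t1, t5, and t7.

t1 = d AND a = HIGH AND HIGH = HIGH
t2 = c AND b = LOW AND LOW = LOW
t3 = c OR t2 = LOW OR LOW = LOW
t4 = t1 AND t3 = HIGH AND LOW = LOW
t5 = t4 OR c = LOW OR LOW = LOW
t7 = c AND t3 AND t1 = LOW AND LOW AND HIGH = LOW

t1 = HIGH  t5 = LOW  t7 = LOW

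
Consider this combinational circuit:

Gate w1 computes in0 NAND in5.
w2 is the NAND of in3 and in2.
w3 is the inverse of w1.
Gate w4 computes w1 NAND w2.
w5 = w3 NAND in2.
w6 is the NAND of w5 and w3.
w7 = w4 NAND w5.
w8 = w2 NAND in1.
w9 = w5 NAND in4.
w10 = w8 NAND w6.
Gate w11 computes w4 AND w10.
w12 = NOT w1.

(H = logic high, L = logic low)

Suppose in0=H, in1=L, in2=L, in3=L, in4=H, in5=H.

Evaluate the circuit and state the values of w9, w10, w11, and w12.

w9 = L, w10 = H, w11 = H, w12 = H

w1 = in0 NAND in5 = H NAND H = L
w2 = in3 NAND in2 = L NAND L = H
w3 = NOT w1 = NOT L = H
w4 = w1 NAND w2 = L NAND H = H
w5 = w3 NAND in2 = H NAND L = H
w6 = w5 NAND w3 = H NAND H = L
w8 = w2 NAND in1 = H NAND L = H
w9 = w5 NAND in4 = H NAND H = L
w10 = w8 NAND w6 = H NAND L = H
w11 = w4 AND w10 = H AND H = H
w12 = NOT w1 = NOT L = H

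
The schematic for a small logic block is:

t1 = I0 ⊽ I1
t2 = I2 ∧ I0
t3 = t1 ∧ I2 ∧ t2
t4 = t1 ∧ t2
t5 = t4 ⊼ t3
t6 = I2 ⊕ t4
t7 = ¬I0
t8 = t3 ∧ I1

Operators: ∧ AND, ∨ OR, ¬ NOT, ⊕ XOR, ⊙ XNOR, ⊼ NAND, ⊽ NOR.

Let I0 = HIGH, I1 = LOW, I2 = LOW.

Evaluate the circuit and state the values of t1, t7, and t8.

t1 = I0 NOR I1 = HIGH NOR LOW = LOW
t2 = I2 AND I0 = LOW AND HIGH = LOW
t3 = t1 AND I2 AND t2 = LOW AND LOW AND LOW = LOW
t7 = NOT I0 = NOT HIGH = LOW
t8 = t3 AND I1 = LOW AND LOW = LOW

t1 = LOW, t7 = LOW, t8 = LOW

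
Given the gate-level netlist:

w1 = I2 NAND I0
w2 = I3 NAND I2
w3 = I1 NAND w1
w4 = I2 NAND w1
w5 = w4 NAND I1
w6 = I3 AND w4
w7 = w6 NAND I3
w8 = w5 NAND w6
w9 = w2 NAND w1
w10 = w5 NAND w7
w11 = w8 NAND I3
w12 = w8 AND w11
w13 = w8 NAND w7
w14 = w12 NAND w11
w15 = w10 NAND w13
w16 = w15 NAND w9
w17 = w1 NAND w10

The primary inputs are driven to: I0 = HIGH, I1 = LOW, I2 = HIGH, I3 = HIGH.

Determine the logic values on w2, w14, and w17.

w1 = I2 NAND I0 = HIGH NAND HIGH = LOW
w2 = I3 NAND I2 = HIGH NAND HIGH = LOW
w4 = I2 NAND w1 = HIGH NAND LOW = HIGH
w5 = w4 NAND I1 = HIGH NAND LOW = HIGH
w6 = I3 AND w4 = HIGH AND HIGH = HIGH
w7 = w6 NAND I3 = HIGH NAND HIGH = LOW
w8 = w5 NAND w6 = HIGH NAND HIGH = LOW
w10 = w5 NAND w7 = HIGH NAND LOW = HIGH
w11 = w8 NAND I3 = LOW NAND HIGH = HIGH
w12 = w8 AND w11 = LOW AND HIGH = LOW
w14 = w12 NAND w11 = LOW NAND HIGH = HIGH
w17 = w1 NAND w10 = LOW NAND HIGH = HIGH

w2 = LOW  w14 = HIGH  w17 = HIGH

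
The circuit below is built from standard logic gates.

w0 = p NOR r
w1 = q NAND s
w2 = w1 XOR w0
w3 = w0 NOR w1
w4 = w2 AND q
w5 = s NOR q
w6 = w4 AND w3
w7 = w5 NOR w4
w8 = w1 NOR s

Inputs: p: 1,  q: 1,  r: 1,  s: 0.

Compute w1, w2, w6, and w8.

w0 = p NOR r = 1 NOR 1 = 0
w1 = q NAND s = 1 NAND 0 = 1
w2 = w1 XOR w0 = 1 XOR 0 = 1
w3 = w0 NOR w1 = 0 NOR 1 = 0
w4 = w2 AND q = 1 AND 1 = 1
w6 = w4 AND w3 = 1 AND 0 = 0
w8 = w1 NOR s = 1 NOR 0 = 0

w1 = 1, w2 = 1, w6 = 0, w8 = 0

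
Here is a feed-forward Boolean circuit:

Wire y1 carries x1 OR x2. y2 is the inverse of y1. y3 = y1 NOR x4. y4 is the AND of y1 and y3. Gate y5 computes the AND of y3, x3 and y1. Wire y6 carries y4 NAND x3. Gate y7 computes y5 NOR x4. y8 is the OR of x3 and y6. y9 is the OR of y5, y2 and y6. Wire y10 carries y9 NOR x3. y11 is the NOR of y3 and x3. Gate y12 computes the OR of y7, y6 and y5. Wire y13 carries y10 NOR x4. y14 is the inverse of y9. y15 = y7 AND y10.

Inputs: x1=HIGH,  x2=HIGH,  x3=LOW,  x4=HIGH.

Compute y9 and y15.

y9 = HIGH; y15 = LOW

y1 = x1 OR x2 = HIGH OR HIGH = HIGH
y2 = NOT y1 = NOT HIGH = LOW
y3 = y1 NOR x4 = HIGH NOR HIGH = LOW
y4 = y1 AND y3 = HIGH AND LOW = LOW
y5 = y3 AND x3 AND y1 = LOW AND LOW AND HIGH = LOW
y6 = y4 NAND x3 = LOW NAND LOW = HIGH
y7 = y5 NOR x4 = LOW NOR HIGH = LOW
y9 = y5 OR y2 OR y6 = LOW OR LOW OR HIGH = HIGH
y10 = y9 NOR x3 = HIGH NOR LOW = LOW
y15 = y7 AND y10 = LOW AND LOW = LOW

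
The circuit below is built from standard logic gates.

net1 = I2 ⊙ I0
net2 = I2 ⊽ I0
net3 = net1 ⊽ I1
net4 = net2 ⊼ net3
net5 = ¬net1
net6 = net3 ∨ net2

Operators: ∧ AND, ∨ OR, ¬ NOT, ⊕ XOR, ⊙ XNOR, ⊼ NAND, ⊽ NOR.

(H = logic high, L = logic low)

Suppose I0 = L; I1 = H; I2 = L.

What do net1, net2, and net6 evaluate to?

net1 = I2 XNOR I0 = L XNOR L = H
net2 = I2 NOR I0 = L NOR L = H
net3 = net1 NOR I1 = H NOR H = L
net6 = net3 OR net2 = L OR H = H

net1 = H, net2 = H, net6 = H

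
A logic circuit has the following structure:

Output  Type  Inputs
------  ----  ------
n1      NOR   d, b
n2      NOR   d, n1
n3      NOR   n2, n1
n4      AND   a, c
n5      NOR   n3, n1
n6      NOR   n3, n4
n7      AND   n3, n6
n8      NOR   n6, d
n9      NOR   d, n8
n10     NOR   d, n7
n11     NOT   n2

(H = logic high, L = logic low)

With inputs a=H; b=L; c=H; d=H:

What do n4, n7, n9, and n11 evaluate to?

n4 = H, n7 = L, n9 = L, n11 = H

n1 = d NOR b = H NOR L = L
n2 = d NOR n1 = H NOR L = L
n3 = n2 NOR n1 = L NOR L = H
n4 = a AND c = H AND H = H
n6 = n3 NOR n4 = H NOR H = L
n7 = n3 AND n6 = H AND L = L
n8 = n6 NOR d = L NOR H = L
n9 = d NOR n8 = H NOR L = L
n11 = NOT n2 = NOT L = H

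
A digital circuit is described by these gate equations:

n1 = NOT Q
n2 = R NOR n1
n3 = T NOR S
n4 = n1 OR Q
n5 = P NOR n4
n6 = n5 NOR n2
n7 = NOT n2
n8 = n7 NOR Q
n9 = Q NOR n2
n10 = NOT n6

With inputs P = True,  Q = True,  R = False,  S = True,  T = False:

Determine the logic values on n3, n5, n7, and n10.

n3 = False  n5 = False  n7 = False  n10 = True

n1 = NOT Q = NOT True = False
n2 = R NOR n1 = False NOR False = True
n3 = T NOR S = False NOR True = False
n4 = n1 OR Q = False OR True = True
n5 = P NOR n4 = True NOR True = False
n6 = n5 NOR n2 = False NOR True = False
n7 = NOT n2 = NOT True = False
n10 = NOT n6 = NOT False = True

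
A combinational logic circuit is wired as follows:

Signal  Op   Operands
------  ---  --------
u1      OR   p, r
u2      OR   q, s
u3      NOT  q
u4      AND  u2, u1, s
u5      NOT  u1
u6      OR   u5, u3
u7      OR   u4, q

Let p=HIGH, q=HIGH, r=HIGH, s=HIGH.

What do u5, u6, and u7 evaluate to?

u5 = LOW, u6 = LOW, u7 = HIGH

u1 = p OR r = HIGH OR HIGH = HIGH
u2 = q OR s = HIGH OR HIGH = HIGH
u3 = NOT q = NOT HIGH = LOW
u4 = u2 AND u1 AND s = HIGH AND HIGH AND HIGH = HIGH
u5 = NOT u1 = NOT HIGH = LOW
u6 = u5 OR u3 = LOW OR LOW = LOW
u7 = u4 OR q = HIGH OR HIGH = HIGH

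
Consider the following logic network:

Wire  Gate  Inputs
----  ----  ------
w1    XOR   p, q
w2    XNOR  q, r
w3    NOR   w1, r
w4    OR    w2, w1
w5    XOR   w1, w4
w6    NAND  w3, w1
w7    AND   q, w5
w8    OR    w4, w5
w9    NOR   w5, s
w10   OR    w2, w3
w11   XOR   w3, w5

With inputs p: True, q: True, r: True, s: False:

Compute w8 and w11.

w1 = p XOR q = True XOR True = False
w2 = q XNOR r = True XNOR True = True
w3 = w1 NOR r = False NOR True = False
w4 = w2 OR w1 = True OR False = True
w5 = w1 XOR w4 = False XOR True = True
w8 = w4 OR w5 = True OR True = True
w11 = w3 XOR w5 = False XOR True = True

w8 = True  w11 = True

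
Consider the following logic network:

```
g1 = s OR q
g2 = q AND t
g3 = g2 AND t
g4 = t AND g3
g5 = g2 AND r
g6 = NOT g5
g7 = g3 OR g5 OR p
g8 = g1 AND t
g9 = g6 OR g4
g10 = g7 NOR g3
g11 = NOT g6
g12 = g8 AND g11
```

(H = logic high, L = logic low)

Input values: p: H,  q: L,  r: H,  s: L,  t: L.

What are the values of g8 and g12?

g1 = s OR q = L OR L = L
g2 = q AND t = L AND L = L
g5 = g2 AND r = L AND H = L
g6 = NOT g5 = NOT L = H
g8 = g1 AND t = L AND L = L
g11 = NOT g6 = NOT H = L
g12 = g8 AND g11 = L AND L = L

g8 = L  g12 = L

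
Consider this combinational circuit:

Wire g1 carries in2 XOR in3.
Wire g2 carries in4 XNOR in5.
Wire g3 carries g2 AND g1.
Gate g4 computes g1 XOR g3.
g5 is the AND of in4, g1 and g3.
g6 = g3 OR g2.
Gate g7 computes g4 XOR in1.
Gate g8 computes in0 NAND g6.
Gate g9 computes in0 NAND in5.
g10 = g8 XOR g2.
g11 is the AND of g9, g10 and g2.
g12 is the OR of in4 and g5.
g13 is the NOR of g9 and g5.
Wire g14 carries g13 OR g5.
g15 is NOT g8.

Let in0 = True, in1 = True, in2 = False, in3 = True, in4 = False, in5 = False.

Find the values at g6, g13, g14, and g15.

g1 = in2 XOR in3 = False XOR True = True
g2 = in4 XNOR in5 = False XNOR False = True
g3 = g2 AND g1 = True AND True = True
g5 = in4 AND g1 AND g3 = False AND True AND True = False
g6 = g3 OR g2 = True OR True = True
g8 = in0 NAND g6 = True NAND True = False
g9 = in0 NAND in5 = True NAND False = True
g13 = g9 NOR g5 = True NOR False = False
g14 = g13 OR g5 = False OR False = False
g15 = NOT g8 = NOT False = True

g6 = True, g13 = False, g14 = False, g15 = True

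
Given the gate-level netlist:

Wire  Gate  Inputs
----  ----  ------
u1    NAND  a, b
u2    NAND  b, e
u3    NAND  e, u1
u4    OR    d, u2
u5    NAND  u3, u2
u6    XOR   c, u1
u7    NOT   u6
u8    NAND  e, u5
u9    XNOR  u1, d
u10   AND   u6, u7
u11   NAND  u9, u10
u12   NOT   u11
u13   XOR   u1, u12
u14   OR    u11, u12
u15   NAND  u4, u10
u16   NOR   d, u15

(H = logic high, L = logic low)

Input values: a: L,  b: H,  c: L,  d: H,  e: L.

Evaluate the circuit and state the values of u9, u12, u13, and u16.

u9 = H, u12 = L, u13 = H, u16 = L

u1 = a NAND b = L NAND H = H
u2 = b NAND e = H NAND L = H
u4 = d OR u2 = H OR H = H
u6 = c XOR u1 = L XOR H = H
u7 = NOT u6 = NOT H = L
u9 = u1 XNOR d = H XNOR H = H
u10 = u6 AND u7 = H AND L = L
u11 = u9 NAND u10 = H NAND L = H
u12 = NOT u11 = NOT H = L
u13 = u1 XOR u12 = H XOR L = H
u15 = u4 NAND u10 = H NAND L = H
u16 = d NOR u15 = H NOR H = L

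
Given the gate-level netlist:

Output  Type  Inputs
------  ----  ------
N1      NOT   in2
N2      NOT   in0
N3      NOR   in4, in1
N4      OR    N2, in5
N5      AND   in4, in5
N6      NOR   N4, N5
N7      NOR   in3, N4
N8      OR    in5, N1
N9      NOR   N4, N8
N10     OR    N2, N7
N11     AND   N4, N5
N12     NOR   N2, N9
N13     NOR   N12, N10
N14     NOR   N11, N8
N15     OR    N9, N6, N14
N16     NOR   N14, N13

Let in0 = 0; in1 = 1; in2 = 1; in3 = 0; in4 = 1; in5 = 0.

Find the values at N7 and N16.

N7 = 0, N16 = 0

N1 = NOT in2 = NOT 1 = 0
N2 = NOT in0 = NOT 0 = 1
N4 = N2 OR in5 = 1 OR 0 = 1
N5 = in4 AND in5 = 1 AND 0 = 0
N7 = in3 NOR N4 = 0 NOR 1 = 0
N8 = in5 OR N1 = 0 OR 0 = 0
N9 = N4 NOR N8 = 1 NOR 0 = 0
N10 = N2 OR N7 = 1 OR 0 = 1
N11 = N4 AND N5 = 1 AND 0 = 0
N12 = N2 NOR N9 = 1 NOR 0 = 0
N13 = N12 NOR N10 = 0 NOR 1 = 0
N14 = N11 NOR N8 = 0 NOR 0 = 1
N16 = N14 NOR N13 = 1 NOR 0 = 0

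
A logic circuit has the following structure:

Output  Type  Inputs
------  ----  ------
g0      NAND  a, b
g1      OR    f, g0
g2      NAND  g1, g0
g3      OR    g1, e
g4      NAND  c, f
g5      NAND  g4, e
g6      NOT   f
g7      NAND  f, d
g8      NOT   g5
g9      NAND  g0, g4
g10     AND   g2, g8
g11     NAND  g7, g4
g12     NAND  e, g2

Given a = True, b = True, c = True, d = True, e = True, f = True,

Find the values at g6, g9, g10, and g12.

g6 = False; g9 = True; g10 = False; g12 = False

g0 = a NAND b = True NAND True = False
g1 = f OR g0 = True OR False = True
g2 = g1 NAND g0 = True NAND False = True
g4 = c NAND f = True NAND True = False
g5 = g4 NAND e = False NAND True = True
g6 = NOT f = NOT True = False
g8 = NOT g5 = NOT True = False
g9 = g0 NAND g4 = False NAND False = True
g10 = g2 AND g8 = True AND False = False
g12 = e NAND g2 = True NAND True = False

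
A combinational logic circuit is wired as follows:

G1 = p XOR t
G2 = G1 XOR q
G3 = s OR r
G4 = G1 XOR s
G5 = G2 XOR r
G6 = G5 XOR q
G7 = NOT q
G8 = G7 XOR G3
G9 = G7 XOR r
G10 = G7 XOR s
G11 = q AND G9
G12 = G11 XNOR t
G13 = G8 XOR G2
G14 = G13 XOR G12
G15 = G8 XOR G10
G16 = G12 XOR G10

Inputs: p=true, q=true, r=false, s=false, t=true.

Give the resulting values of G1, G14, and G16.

G1 = p XOR t = true XOR true = false
G2 = G1 XOR q = false XOR true = true
G3 = s OR r = false OR false = false
G7 = NOT q = NOT true = false
G8 = G7 XOR G3 = false XOR false = false
G9 = G7 XOR r = false XOR false = false
G10 = G7 XOR s = false XOR false = false
G11 = q AND G9 = true AND false = false
G12 = G11 XNOR t = false XNOR true = false
G13 = G8 XOR G2 = false XOR true = true
G14 = G13 XOR G12 = true XOR false = true
G16 = G12 XOR G10 = false XOR false = false

G1 = false, G14 = true, G16 = false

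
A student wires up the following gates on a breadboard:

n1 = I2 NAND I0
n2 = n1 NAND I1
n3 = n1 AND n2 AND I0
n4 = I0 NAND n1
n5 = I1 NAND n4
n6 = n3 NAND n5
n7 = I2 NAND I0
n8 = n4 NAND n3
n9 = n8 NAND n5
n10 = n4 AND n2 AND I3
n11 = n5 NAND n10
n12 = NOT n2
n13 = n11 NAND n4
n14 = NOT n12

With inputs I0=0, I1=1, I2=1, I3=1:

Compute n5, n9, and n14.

n1 = I2 NAND I0 = 1 NAND 0 = 1
n2 = n1 NAND I1 = 1 NAND 1 = 0
n3 = n1 AND n2 AND I0 = 1 AND 0 AND 0 = 0
n4 = I0 NAND n1 = 0 NAND 1 = 1
n5 = I1 NAND n4 = 1 NAND 1 = 0
n8 = n4 NAND n3 = 1 NAND 0 = 1
n9 = n8 NAND n5 = 1 NAND 0 = 1
n12 = NOT n2 = NOT 0 = 1
n14 = NOT n12 = NOT 1 = 0

n5 = 0  n9 = 1  n14 = 0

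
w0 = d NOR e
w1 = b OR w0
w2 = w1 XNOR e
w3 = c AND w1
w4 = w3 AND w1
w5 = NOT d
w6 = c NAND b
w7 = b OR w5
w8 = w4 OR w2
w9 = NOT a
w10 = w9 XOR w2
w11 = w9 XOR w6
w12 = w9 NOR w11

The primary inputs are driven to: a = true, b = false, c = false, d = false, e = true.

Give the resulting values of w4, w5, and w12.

w4 = false  w5 = true  w12 = false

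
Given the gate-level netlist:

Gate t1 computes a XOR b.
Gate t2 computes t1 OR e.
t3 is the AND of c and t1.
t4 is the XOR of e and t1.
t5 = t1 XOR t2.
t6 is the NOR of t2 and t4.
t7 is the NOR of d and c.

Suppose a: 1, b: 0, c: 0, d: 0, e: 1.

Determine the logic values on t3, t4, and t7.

t3 = 0, t4 = 0, t7 = 1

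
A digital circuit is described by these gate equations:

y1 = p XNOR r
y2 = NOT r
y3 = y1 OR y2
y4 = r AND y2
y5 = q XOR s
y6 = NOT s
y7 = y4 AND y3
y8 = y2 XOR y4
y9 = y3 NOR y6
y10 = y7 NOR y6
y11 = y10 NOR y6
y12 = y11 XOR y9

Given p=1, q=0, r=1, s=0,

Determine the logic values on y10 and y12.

y1 = p XNOR r = 1 XNOR 1 = 1
y2 = NOT r = NOT 1 = 0
y3 = y1 OR y2 = 1 OR 0 = 1
y4 = r AND y2 = 1 AND 0 = 0
y6 = NOT s = NOT 0 = 1
y7 = y4 AND y3 = 0 AND 1 = 0
y9 = y3 NOR y6 = 1 NOR 1 = 0
y10 = y7 NOR y6 = 0 NOR 1 = 0
y11 = y10 NOR y6 = 0 NOR 1 = 0
y12 = y11 XOR y9 = 0 XOR 0 = 0

y10 = 0, y12 = 0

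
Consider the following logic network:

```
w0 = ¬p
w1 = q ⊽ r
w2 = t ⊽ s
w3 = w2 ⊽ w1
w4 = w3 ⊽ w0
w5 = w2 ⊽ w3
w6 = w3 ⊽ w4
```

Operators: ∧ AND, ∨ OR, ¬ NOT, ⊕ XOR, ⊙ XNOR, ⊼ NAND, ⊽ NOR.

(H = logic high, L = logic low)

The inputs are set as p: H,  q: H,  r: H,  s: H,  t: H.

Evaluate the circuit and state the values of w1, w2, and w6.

w0 = NOT p = NOT H = L
w1 = q NOR r = H NOR H = L
w2 = t NOR s = H NOR H = L
w3 = w2 NOR w1 = L NOR L = H
w4 = w3 NOR w0 = H NOR L = L
w6 = w3 NOR w4 = H NOR L = L

w1 = L, w2 = L, w6 = L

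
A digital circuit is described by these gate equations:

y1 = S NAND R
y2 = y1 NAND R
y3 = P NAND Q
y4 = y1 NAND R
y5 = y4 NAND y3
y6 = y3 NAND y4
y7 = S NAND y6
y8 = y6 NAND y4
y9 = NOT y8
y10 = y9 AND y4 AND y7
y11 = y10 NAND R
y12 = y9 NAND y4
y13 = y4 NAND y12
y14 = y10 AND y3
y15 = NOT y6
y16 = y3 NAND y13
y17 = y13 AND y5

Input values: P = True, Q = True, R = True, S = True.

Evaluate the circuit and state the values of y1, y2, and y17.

y1 = False  y2 = True  y17 = True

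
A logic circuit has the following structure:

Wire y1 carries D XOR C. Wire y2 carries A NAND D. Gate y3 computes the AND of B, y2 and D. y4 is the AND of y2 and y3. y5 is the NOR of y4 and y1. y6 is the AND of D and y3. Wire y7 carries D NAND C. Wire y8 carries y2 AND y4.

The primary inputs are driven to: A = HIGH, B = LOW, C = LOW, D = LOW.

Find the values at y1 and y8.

y1 = D XOR C = LOW XOR LOW = LOW
y2 = A NAND D = HIGH NAND LOW = HIGH
y3 = B AND y2 AND D = LOW AND HIGH AND LOW = LOW
y4 = y2 AND y3 = HIGH AND LOW = LOW
y8 = y2 AND y4 = HIGH AND LOW = LOW

y1 = LOW, y8 = LOW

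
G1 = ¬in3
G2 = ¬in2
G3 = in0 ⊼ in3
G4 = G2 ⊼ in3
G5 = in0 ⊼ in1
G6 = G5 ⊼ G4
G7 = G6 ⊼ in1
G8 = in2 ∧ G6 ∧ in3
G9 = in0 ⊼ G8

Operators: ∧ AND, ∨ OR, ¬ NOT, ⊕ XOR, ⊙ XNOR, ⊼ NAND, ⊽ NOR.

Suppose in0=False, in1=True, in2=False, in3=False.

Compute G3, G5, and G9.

G2 = NOT in2 = NOT False = True
G3 = in0 NAND in3 = False NAND False = True
G4 = G2 NAND in3 = True NAND False = True
G5 = in0 NAND in1 = False NAND True = True
G6 = G5 NAND G4 = True NAND True = False
G8 = in2 AND G6 AND in3 = False AND False AND False = False
G9 = in0 NAND G8 = False NAND False = True

G3 = True, G5 = True, G9 = True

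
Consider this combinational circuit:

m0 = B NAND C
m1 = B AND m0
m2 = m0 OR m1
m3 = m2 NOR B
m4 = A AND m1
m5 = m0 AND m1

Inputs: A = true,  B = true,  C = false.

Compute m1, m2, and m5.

m1 = true, m2 = true, m5 = true

m0 = B NAND C = true NAND false = true
m1 = B AND m0 = true AND true = true
m2 = m0 OR m1 = true OR true = true
m5 = m0 AND m1 = true AND true = true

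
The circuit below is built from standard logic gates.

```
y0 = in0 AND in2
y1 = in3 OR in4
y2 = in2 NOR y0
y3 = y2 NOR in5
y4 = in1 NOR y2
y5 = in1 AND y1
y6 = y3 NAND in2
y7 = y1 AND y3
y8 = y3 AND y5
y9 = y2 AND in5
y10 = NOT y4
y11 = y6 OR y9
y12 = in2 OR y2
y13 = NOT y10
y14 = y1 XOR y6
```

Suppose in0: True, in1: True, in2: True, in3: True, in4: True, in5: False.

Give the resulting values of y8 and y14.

y8 = True, y14 = True

y0 = in0 AND in2 = True AND True = True
y1 = in3 OR in4 = True OR True = True
y2 = in2 NOR y0 = True NOR True = False
y3 = y2 NOR in5 = False NOR False = True
y5 = in1 AND y1 = True AND True = True
y6 = y3 NAND in2 = True NAND True = False
y8 = y3 AND y5 = True AND True = True
y14 = y1 XOR y6 = True XOR False = True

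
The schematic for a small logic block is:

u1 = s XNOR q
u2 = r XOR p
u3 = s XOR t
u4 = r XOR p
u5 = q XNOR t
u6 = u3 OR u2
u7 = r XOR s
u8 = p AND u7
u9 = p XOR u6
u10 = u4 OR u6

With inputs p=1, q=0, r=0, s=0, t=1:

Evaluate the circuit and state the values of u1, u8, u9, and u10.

u1 = 1, u8 = 0, u9 = 0, u10 = 1

u1 = s XNOR q = 0 XNOR 0 = 1
u2 = r XOR p = 0 XOR 1 = 1
u3 = s XOR t = 0 XOR 1 = 1
u4 = r XOR p = 0 XOR 1 = 1
u6 = u3 OR u2 = 1 OR 1 = 1
u7 = r XOR s = 0 XOR 0 = 0
u8 = p AND u7 = 1 AND 0 = 0
u9 = p XOR u6 = 1 XOR 1 = 0
u10 = u4 OR u6 = 1 OR 1 = 1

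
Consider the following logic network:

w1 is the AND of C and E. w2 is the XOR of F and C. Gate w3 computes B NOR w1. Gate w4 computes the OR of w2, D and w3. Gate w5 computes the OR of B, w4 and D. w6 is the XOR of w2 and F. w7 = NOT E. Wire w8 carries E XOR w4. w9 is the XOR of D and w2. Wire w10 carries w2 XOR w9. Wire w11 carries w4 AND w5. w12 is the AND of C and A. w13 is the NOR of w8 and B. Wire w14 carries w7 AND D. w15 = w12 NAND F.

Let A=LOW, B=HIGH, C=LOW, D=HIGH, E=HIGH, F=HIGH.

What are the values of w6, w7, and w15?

w6 = LOW, w7 = LOW, w15 = HIGH

w2 = F XOR C = HIGH XOR LOW = HIGH
w6 = w2 XOR F = HIGH XOR HIGH = LOW
w7 = NOT E = NOT HIGH = LOW
w12 = C AND A = LOW AND LOW = LOW
w15 = w12 NAND F = LOW NAND HIGH = HIGH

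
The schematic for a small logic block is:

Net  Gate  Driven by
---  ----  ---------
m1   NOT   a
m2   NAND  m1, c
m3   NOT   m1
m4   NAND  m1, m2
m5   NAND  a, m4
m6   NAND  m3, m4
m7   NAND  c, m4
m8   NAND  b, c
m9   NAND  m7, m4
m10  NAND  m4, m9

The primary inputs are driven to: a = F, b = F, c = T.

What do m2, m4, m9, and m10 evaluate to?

m2 = F  m4 = T  m9 = T  m10 = F

m1 = NOT a = NOT F = T
m2 = m1 NAND c = T NAND T = F
m4 = m1 NAND m2 = T NAND F = T
m7 = c NAND m4 = T NAND T = F
m9 = m7 NAND m4 = F NAND T = T
m10 = m4 NAND m9 = T NAND T = F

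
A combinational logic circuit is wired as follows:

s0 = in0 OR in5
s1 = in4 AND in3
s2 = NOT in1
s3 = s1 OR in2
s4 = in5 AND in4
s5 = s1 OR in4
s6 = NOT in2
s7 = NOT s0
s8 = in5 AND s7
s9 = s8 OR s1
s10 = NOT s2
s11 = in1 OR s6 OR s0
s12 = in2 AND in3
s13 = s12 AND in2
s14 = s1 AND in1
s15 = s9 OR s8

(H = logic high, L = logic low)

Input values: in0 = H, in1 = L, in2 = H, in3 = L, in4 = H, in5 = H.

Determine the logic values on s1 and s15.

s1 = L, s15 = L

s0 = in0 OR in5 = H OR H = H
s1 = in4 AND in3 = H AND L = L
s7 = NOT s0 = NOT H = L
s8 = in5 AND s7 = H AND L = L
s9 = s8 OR s1 = L OR L = L
s15 = s9 OR s8 = L OR L = L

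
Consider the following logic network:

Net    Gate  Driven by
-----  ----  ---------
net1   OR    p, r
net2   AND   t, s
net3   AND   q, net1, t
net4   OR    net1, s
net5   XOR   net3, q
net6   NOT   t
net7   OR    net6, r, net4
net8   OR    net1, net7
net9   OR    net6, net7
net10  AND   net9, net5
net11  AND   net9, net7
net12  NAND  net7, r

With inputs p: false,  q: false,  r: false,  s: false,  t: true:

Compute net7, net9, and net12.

net7 = false  net9 = false  net12 = true

net1 = p OR r = false OR false = false
net4 = net1 OR s = false OR false = false
net6 = NOT t = NOT true = false
net7 = net6 OR r OR net4 = false OR false OR false = false
net9 = net6 OR net7 = false OR false = false
net12 = net7 NAND r = false NAND false = true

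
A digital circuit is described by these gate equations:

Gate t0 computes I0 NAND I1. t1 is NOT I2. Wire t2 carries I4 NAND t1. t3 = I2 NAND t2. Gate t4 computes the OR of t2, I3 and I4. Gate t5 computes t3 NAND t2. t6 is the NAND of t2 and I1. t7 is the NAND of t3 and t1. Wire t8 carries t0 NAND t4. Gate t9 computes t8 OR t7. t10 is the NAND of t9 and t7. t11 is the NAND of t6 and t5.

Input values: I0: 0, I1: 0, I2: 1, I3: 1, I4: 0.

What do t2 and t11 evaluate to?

t2 = 1, t11 = 0

t1 = NOT I2 = NOT 1 = 0
t2 = I4 NAND t1 = 0 NAND 0 = 1
t3 = I2 NAND t2 = 1 NAND 1 = 0
t5 = t3 NAND t2 = 0 NAND 1 = 1
t6 = t2 NAND I1 = 1 NAND 0 = 1
t11 = t6 NAND t5 = 1 NAND 1 = 0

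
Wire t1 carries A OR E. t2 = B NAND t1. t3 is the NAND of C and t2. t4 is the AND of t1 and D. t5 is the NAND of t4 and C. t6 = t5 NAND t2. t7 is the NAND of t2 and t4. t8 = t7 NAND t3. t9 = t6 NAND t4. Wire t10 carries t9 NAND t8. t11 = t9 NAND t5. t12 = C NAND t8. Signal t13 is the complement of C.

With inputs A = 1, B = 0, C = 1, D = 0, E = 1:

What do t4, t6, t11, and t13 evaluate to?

t4 = 0, t6 = 0, t11 = 0, t13 = 0

t1 = A OR E = 1 OR 1 = 1
t2 = B NAND t1 = 0 NAND 1 = 1
t4 = t1 AND D = 1 AND 0 = 0
t5 = t4 NAND C = 0 NAND 1 = 1
t6 = t5 NAND t2 = 1 NAND 1 = 0
t9 = t6 NAND t4 = 0 NAND 0 = 1
t11 = t9 NAND t5 = 1 NAND 1 = 0
t13 = NOT C = NOT 1 = 0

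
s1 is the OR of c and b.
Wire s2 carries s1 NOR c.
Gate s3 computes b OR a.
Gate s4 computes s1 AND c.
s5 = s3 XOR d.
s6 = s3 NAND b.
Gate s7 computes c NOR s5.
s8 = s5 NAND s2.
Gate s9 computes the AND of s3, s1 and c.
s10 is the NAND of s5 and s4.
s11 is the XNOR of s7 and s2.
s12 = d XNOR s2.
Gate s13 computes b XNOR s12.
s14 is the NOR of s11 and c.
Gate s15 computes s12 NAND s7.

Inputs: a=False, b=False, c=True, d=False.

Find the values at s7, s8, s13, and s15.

s7 = False, s8 = True, s13 = False, s15 = True

s1 = c OR b = True OR False = True
s2 = s1 NOR c = True NOR True = False
s3 = b OR a = False OR False = False
s5 = s3 XOR d = False XOR False = False
s7 = c NOR s5 = True NOR False = False
s8 = s5 NAND s2 = False NAND False = True
s12 = d XNOR s2 = False XNOR False = True
s13 = b XNOR s12 = False XNOR True = False
s15 = s12 NAND s7 = True NAND False = True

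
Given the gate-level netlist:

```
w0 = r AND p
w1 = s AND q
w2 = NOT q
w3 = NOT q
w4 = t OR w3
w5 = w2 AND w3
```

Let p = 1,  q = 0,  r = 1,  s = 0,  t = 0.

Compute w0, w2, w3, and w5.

w0 = 1, w2 = 1, w3 = 1, w5 = 1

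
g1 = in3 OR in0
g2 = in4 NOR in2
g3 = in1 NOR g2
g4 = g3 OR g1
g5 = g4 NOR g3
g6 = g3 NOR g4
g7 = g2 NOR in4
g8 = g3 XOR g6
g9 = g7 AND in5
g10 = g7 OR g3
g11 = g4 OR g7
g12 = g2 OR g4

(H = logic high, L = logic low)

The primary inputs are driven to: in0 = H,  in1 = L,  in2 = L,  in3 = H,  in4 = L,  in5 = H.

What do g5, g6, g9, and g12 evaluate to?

g5 = L, g6 = L, g9 = L, g12 = H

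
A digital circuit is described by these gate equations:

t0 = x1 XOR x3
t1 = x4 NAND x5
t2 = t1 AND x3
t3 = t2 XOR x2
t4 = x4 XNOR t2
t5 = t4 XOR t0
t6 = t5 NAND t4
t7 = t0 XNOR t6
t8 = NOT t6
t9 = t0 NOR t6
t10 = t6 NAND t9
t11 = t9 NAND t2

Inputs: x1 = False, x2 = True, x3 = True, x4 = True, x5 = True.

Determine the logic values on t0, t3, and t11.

t0 = True  t3 = True  t11 = True

t0 = x1 XOR x3 = False XOR True = True
t1 = x4 NAND x5 = True NAND True = False
t2 = t1 AND x3 = False AND True = False
t3 = t2 XOR x2 = False XOR True = True
t4 = x4 XNOR t2 = True XNOR False = False
t5 = t4 XOR t0 = False XOR True = True
t6 = t5 NAND t4 = True NAND False = True
t9 = t0 NOR t6 = True NOR True = False
t11 = t9 NAND t2 = False NAND False = True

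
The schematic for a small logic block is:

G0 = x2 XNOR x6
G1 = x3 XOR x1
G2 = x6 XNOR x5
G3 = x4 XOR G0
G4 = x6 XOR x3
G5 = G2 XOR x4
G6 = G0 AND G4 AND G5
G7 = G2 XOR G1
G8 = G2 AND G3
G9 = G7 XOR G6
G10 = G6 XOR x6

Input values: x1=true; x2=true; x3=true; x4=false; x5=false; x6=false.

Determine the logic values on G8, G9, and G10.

G8 = false; G9 = true; G10 = false

G0 = x2 XNOR x6 = true XNOR false = false
G1 = x3 XOR x1 = true XOR true = false
G2 = x6 XNOR x5 = false XNOR false = true
G3 = x4 XOR G0 = false XOR false = false
G4 = x6 XOR x3 = false XOR true = true
G5 = G2 XOR x4 = true XOR false = true
G6 = G0 AND G4 AND G5 = false AND true AND true = false
G7 = G2 XOR G1 = true XOR false = true
G8 = G2 AND G3 = true AND false = false
G9 = G7 XOR G6 = true XOR false = true
G10 = G6 XOR x6 = false XOR false = false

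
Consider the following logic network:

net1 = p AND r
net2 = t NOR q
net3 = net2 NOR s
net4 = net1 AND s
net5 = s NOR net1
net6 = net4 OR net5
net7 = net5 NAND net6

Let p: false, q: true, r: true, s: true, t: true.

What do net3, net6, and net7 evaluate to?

net1 = p AND r = false AND true = false
net2 = t NOR q = true NOR true = false
net3 = net2 NOR s = false NOR true = false
net4 = net1 AND s = false AND true = false
net5 = s NOR net1 = true NOR false = false
net6 = net4 OR net5 = false OR false = false
net7 = net5 NAND net6 = false NAND false = true

net3 = false, net6 = false, net7 = true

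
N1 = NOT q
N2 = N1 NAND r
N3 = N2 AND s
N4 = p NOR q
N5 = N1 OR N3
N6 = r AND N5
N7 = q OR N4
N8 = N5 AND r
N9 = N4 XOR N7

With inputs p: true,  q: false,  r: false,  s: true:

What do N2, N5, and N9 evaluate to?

N2 = true, N5 = true, N9 = false

N1 = NOT q = NOT false = true
N2 = N1 NAND r = true NAND false = true
N3 = N2 AND s = true AND true = true
N4 = p NOR q = true NOR false = false
N5 = N1 OR N3 = true OR true = true
N7 = q OR N4 = false OR false = false
N9 = N4 XOR N7 = false XOR false = false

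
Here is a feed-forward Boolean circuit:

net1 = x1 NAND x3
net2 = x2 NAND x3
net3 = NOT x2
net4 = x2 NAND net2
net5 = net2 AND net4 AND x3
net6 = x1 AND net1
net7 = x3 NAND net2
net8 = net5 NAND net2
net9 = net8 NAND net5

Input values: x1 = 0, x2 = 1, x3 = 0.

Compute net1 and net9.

net1 = 1  net9 = 1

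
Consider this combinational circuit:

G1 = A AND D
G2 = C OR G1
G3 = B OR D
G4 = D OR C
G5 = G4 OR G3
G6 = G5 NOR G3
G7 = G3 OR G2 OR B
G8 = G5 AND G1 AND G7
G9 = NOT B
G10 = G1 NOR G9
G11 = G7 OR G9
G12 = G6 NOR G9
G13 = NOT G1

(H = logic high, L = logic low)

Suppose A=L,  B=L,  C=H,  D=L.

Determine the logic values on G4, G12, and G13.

G4 = H, G12 = L, G13 = H

G1 = A AND D = L AND L = L
G3 = B OR D = L OR L = L
G4 = D OR C = L OR H = H
G5 = G4 OR G3 = H OR L = H
G6 = G5 NOR G3 = H NOR L = L
G9 = NOT B = NOT L = H
G12 = G6 NOR G9 = L NOR H = L
G13 = NOT G1 = NOT L = H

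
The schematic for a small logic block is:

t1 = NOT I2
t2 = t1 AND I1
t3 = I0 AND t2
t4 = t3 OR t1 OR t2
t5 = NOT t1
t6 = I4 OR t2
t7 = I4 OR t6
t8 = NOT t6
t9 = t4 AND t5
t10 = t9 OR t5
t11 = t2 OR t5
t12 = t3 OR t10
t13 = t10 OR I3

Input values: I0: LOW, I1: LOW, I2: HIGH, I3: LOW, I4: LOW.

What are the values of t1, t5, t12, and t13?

t1 = LOW; t5 = HIGH; t12 = HIGH; t13 = HIGH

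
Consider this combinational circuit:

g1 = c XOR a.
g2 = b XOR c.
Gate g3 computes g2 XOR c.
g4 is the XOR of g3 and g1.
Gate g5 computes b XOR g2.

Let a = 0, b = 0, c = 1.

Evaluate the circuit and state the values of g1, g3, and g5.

g1 = c XOR a = 1 XOR 0 = 1
g2 = b XOR c = 0 XOR 1 = 1
g3 = g2 XOR c = 1 XOR 1 = 0
g5 = b XOR g2 = 0 XOR 1 = 1

g1 = 1; g3 = 0; g5 = 1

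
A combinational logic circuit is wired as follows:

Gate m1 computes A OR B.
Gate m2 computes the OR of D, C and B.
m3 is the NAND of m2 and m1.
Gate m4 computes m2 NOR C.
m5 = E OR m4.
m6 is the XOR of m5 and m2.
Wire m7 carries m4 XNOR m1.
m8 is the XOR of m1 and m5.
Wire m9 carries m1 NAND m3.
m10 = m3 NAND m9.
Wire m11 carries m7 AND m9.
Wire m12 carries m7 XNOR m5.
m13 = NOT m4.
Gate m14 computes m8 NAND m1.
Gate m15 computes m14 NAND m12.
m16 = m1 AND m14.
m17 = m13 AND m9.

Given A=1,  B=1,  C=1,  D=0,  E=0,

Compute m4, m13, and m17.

m1 = A OR B = 1 OR 1 = 1
m2 = D OR C OR B = 0 OR 1 OR 1 = 1
m3 = m2 NAND m1 = 1 NAND 1 = 0
m4 = m2 NOR C = 1 NOR 1 = 0
m9 = m1 NAND m3 = 1 NAND 0 = 1
m13 = NOT m4 = NOT 0 = 1
m17 = m13 AND m9 = 1 AND 1 = 1

m4 = 0, m13 = 1, m17 = 1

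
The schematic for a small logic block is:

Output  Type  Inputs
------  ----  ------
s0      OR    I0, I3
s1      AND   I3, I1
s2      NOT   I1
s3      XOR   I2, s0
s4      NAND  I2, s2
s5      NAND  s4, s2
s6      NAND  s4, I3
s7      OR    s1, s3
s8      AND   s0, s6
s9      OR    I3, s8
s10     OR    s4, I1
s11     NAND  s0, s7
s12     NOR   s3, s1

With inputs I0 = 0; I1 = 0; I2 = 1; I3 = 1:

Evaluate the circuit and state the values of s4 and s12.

s4 = 0  s12 = 1

s0 = I0 OR I3 = 0 OR 1 = 1
s1 = I3 AND I1 = 1 AND 0 = 0
s2 = NOT I1 = NOT 0 = 1
s3 = I2 XOR s0 = 1 XOR 1 = 0
s4 = I2 NAND s2 = 1 NAND 1 = 0
s12 = s3 NOR s1 = 0 NOR 0 = 1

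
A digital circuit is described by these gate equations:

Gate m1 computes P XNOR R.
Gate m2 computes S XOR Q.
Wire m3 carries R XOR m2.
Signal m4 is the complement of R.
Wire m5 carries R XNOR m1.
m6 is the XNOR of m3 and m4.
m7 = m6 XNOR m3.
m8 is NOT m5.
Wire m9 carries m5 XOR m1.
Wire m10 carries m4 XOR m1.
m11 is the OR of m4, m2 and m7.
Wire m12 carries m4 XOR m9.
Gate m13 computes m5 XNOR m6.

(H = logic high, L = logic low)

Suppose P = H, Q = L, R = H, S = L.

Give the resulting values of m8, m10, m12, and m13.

m8 = L, m10 = H, m12 = L, m13 = L

m1 = P XNOR R = H XNOR H = H
m2 = S XOR Q = L XOR L = L
m3 = R XOR m2 = H XOR L = H
m4 = NOT R = NOT H = L
m5 = R XNOR m1 = H XNOR H = H
m6 = m3 XNOR m4 = H XNOR L = L
m8 = NOT m5 = NOT H = L
m9 = m5 XOR m1 = H XOR H = L
m10 = m4 XOR m1 = L XOR H = H
m12 = m4 XOR m9 = L XOR L = L
m13 = m5 XNOR m6 = H XNOR L = L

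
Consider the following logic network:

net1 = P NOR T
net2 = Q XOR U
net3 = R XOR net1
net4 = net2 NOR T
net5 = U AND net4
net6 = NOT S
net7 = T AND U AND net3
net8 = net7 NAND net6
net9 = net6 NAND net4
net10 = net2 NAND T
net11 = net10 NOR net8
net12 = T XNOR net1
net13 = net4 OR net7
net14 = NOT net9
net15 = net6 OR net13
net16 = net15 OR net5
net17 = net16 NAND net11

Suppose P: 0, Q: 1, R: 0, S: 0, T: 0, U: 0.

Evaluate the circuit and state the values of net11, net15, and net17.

net11 = 0, net15 = 1, net17 = 1

net1 = P NOR T = 0 NOR 0 = 1
net2 = Q XOR U = 1 XOR 0 = 1
net3 = R XOR net1 = 0 XOR 1 = 1
net4 = net2 NOR T = 1 NOR 0 = 0
net5 = U AND net4 = 0 AND 0 = 0
net6 = NOT S = NOT 0 = 1
net7 = T AND U AND net3 = 0 AND 0 AND 1 = 0
net8 = net7 NAND net6 = 0 NAND 1 = 1
net10 = net2 NAND T = 1 NAND 0 = 1
net11 = net10 NOR net8 = 1 NOR 1 = 0
net13 = net4 OR net7 = 0 OR 0 = 0
net15 = net6 OR net13 = 1 OR 0 = 1
net16 = net15 OR net5 = 1 OR 0 = 1
net17 = net16 NAND net11 = 1 NAND 0 = 1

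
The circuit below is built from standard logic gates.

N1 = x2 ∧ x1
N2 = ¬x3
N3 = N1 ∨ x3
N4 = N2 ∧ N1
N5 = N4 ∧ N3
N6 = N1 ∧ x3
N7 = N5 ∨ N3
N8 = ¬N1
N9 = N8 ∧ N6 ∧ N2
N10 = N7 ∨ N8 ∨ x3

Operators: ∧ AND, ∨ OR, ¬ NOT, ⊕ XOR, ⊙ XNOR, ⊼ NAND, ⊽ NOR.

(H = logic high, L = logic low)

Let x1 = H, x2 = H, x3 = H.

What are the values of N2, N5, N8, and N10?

N2 = L; N5 = L; N8 = L; N10 = H

N1 = x2 AND x1 = H AND H = H
N2 = NOT x3 = NOT H = L
N3 = N1 OR x3 = H OR H = H
N4 = N2 AND N1 = L AND H = L
N5 = N4 AND N3 = L AND H = L
N7 = N5 OR N3 = L OR H = H
N8 = NOT N1 = NOT H = L
N10 = N7 OR N8 OR x3 = H OR L OR H = H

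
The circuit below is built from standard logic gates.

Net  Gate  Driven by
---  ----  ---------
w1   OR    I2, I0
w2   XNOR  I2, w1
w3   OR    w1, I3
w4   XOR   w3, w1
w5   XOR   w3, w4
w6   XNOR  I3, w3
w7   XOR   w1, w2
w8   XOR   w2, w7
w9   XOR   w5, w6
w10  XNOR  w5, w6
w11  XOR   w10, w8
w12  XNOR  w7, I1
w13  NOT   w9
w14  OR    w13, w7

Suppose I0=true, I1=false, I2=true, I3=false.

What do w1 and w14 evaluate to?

w1 = true, w14 = false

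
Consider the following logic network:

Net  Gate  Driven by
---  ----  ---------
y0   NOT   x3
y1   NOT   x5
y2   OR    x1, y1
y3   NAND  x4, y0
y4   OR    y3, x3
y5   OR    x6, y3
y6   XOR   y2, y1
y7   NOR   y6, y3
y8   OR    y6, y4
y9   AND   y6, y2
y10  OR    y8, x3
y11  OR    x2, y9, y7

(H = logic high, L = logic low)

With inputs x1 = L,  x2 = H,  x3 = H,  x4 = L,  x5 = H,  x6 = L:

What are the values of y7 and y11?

y7 = L, y11 = H

y0 = NOT x3 = NOT H = L
y1 = NOT x5 = NOT H = L
y2 = x1 OR y1 = L OR L = L
y3 = x4 NAND y0 = L NAND L = H
y6 = y2 XOR y1 = L XOR L = L
y7 = y6 NOR y3 = L NOR H = L
y9 = y6 AND y2 = L AND L = L
y11 = x2 OR y9 OR y7 = H OR L OR L = H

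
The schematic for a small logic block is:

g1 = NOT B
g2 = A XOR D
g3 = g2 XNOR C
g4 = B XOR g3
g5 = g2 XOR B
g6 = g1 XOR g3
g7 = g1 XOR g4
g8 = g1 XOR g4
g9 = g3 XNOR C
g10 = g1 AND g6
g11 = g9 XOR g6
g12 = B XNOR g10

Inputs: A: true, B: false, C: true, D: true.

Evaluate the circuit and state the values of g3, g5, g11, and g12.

g1 = NOT B = NOT false = true
g2 = A XOR D = true XOR true = false
g3 = g2 XNOR C = false XNOR true = false
g5 = g2 XOR B = false XOR false = false
g6 = g1 XOR g3 = true XOR false = true
g9 = g3 XNOR C = false XNOR true = false
g10 = g1 AND g6 = true AND true = true
g11 = g9 XOR g6 = false XOR true = true
g12 = B XNOR g10 = false XNOR true = false

g3 = false  g5 = false  g11 = true  g12 = false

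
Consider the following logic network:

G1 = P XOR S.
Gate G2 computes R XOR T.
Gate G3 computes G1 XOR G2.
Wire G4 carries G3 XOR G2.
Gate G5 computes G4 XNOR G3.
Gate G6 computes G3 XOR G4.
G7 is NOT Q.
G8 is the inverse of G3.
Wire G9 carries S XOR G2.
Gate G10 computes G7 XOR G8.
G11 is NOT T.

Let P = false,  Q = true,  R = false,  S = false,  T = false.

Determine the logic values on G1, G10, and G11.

G1 = false, G10 = true, G11 = true

G1 = P XOR S = false XOR false = false
G2 = R XOR T = false XOR false = false
G3 = G1 XOR G2 = false XOR false = false
G7 = NOT Q = NOT true = false
G8 = NOT G3 = NOT false = true
G10 = G7 XOR G8 = false XOR true = true
G11 = NOT T = NOT false = true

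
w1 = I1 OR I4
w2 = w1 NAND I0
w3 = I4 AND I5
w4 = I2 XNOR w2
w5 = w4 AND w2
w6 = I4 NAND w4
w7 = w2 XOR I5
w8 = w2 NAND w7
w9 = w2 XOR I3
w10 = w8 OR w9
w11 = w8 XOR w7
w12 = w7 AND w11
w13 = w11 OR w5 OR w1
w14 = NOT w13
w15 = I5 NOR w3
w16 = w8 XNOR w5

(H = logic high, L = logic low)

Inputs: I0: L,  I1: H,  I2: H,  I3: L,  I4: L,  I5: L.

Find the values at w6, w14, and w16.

w6 = H; w14 = L; w16 = L

w1 = I1 OR I4 = H OR L = H
w2 = w1 NAND I0 = H NAND L = H
w4 = I2 XNOR w2 = H XNOR H = H
w5 = w4 AND w2 = H AND H = H
w6 = I4 NAND w4 = L NAND H = H
w7 = w2 XOR I5 = H XOR L = H
w8 = w2 NAND w7 = H NAND H = L
w11 = w8 XOR w7 = L XOR H = H
w13 = w11 OR w5 OR w1 = H OR H OR H = H
w14 = NOT w13 = NOT H = L
w16 = w8 XNOR w5 = L XNOR H = L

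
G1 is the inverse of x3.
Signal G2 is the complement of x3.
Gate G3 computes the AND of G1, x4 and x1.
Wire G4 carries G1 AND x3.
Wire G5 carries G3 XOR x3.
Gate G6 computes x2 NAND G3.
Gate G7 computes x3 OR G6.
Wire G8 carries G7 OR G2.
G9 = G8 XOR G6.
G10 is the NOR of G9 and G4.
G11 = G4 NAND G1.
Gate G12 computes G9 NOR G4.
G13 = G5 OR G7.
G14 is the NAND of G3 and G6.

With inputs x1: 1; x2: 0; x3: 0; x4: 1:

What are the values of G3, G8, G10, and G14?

G1 = NOT x3 = NOT 0 = 1
G2 = NOT x3 = NOT 0 = 1
G3 = G1 AND x4 AND x1 = 1 AND 1 AND 1 = 1
G4 = G1 AND x3 = 1 AND 0 = 0
G6 = x2 NAND G3 = 0 NAND 1 = 1
G7 = x3 OR G6 = 0 OR 1 = 1
G8 = G7 OR G2 = 1 OR 1 = 1
G9 = G8 XOR G6 = 1 XOR 1 = 0
G10 = G9 NOR G4 = 0 NOR 0 = 1
G14 = G3 NAND G6 = 1 NAND 1 = 0

G3 = 1; G8 = 1; G10 = 1; G14 = 0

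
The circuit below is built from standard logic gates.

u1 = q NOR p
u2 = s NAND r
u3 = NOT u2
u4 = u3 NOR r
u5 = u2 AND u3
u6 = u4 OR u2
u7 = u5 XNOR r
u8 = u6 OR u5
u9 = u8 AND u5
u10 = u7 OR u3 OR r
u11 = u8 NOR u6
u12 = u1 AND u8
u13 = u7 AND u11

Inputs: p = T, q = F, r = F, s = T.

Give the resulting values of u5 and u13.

u2 = s NAND r = T NAND F = T
u3 = NOT u2 = NOT T = F
u4 = u3 NOR r = F NOR F = T
u5 = u2 AND u3 = T AND F = F
u6 = u4 OR u2 = T OR T = T
u7 = u5 XNOR r = F XNOR F = T
u8 = u6 OR u5 = T OR F = T
u11 = u8 NOR u6 = T NOR T = F
u13 = u7 AND u11 = T AND F = F

u5 = F, u13 = F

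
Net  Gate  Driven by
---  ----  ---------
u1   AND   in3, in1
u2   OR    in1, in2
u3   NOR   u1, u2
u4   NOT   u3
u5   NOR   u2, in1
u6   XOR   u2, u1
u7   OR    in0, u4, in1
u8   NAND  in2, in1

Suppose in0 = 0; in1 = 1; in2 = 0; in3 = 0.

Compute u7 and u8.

u7 = 1; u8 = 1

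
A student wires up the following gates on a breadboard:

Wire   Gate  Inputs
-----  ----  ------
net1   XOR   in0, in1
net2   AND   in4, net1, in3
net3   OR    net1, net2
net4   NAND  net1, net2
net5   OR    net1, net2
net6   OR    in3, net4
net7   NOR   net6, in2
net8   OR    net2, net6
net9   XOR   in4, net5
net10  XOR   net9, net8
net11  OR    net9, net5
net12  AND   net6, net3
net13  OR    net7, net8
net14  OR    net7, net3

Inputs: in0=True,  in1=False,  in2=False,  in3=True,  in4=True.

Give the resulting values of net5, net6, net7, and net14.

net5 = True  net6 = True  net7 = False  net14 = True

net1 = in0 XOR in1 = True XOR False = True
net2 = in4 AND net1 AND in3 = True AND True AND True = True
net3 = net1 OR net2 = True OR True = True
net4 = net1 NAND net2 = True NAND True = False
net5 = net1 OR net2 = True OR True = True
net6 = in3 OR net4 = True OR False = True
net7 = net6 NOR in2 = True NOR False = False
net14 = net7 OR net3 = False OR True = True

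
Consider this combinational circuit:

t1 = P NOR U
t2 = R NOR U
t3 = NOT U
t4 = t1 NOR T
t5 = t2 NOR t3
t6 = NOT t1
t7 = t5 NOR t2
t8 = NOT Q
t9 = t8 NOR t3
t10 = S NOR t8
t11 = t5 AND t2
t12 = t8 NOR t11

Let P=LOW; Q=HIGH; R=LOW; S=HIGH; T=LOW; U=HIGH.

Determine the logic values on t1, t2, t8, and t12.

t1 = P NOR U = LOW NOR HIGH = LOW
t2 = R NOR U = LOW NOR HIGH = LOW
t3 = NOT U = NOT HIGH = LOW
t5 = t2 NOR t3 = LOW NOR LOW = HIGH
t8 = NOT Q = NOT HIGH = LOW
t11 = t5 AND t2 = HIGH AND LOW = LOW
t12 = t8 NOR t11 = LOW NOR LOW = HIGH

t1 = LOW, t2 = LOW, t8 = LOW, t12 = HIGH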